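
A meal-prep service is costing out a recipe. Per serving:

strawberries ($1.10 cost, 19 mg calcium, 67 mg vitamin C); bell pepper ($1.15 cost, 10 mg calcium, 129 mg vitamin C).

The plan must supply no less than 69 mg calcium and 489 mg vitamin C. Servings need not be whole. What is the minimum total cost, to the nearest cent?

Compare the cost at each extreme point of the feasible region.
strawberries only: max(69/19, 489/67) = 7.299 servings → $8.03.
bell pepper only: max(69/10, 489/129) = 6.9 servings → $7.93.
strawberries + bell pepper with both tight: 2.252 servings and 2.621 servings → $5.49.
Cheapest feasible corner: $5.49.

$5.49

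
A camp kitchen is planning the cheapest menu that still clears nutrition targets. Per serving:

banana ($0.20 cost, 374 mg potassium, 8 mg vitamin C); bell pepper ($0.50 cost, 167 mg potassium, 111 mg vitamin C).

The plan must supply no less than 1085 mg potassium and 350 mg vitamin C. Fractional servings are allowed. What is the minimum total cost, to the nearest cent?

For a min-cost LP with two ≥-constraints, a basic feasible solution has at most two positive variables.
banana only: max(1085/374, 350/8) = 43.75 servings → $8.75.
bell pepper only: max(1085/167, 350/111) = 6.497 servings → $3.25.
banana + bell pepper with both tight: 1.543 servings and 3.042 servings → $1.83.
The minimum over all feasible corners is $1.83.

$1.83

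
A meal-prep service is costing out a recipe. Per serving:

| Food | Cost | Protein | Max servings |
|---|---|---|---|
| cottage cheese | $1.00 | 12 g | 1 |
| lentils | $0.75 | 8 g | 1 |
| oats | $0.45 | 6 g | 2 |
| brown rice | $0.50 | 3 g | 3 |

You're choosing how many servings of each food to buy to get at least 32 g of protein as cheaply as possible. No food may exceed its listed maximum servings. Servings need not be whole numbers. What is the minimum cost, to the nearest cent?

$2.65

Cost per g of protein: oats $0.0750, cottage cheese $0.0833, lentils $0.0938, brown rice $0.1667.
Take 2 servings of oats: +12.0 g protein for $0.90 (total $0.90, still need 20.0 g).
Take 1 serving of cottage cheese: +12.0 g protein for $1.00 (total $1.90, still need 8.0 g).
Take 1 serving of lentils: +8.0 g protein for $0.75 (total $2.65, still need 0.0 g).
Filling from the cheapest source first is optimal under one linear minimum: $2.65.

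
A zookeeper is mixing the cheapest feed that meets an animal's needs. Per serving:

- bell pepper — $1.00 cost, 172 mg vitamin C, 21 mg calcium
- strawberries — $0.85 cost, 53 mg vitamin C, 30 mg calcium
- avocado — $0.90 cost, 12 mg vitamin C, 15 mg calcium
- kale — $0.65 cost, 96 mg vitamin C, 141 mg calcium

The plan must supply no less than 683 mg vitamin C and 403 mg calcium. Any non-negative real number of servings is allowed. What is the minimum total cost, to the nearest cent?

$4.20

For a min-cost LP with two ≥-constraints, a basic feasible solution has at most two positive variables.
bell pepper only: max(683/172, 403/21) = 19.19 servings → $19.19.
strawberries only: max(683/53, 403/30) = 13.43 servings → $11.42.
avocado only: max(683/12, 403/15) = 56.92 servings → $51.23.
kale only: max(683/96, 403/141) = 7.115 servings → $4.62.
bell pepper + strawberries: the both-tight solution has a negative serving — not a feasible corner.
bell pepper + avocado with both tight: 2.323 servings and 23.61 servings → $23.58.
bell pepper + kale with both tight: 2.591 servings and 2.472 servings → $4.20.
strawberries + avocado with both tight: 12.43 servings and 1.998 servings → $12.37.
strawberries + kale with both tight: 12.54 servings and 0.1892 servings → $10.79.
avocado + kale: the both-tight solution has a negative serving — not a feasible corner.
Cheapest feasible corner: $4.20.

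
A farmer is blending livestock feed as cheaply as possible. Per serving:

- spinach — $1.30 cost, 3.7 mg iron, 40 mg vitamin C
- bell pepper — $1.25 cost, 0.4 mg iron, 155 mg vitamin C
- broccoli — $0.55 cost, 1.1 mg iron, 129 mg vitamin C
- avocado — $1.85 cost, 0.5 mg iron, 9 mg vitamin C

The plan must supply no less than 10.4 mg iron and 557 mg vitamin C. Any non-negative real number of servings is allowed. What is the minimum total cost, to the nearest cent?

The cheapest plan sits at a corner of the feasible region — with two constraints it uses at most two foods.
spinach only: max(10.4/3.7, 557/40) = 13.93 servings → $18.10.
bell pepper only: max(10.4/0.4, 557/155) = 26 servings → $32.50.
broccoli only: max(10.4/1.1, 557/129) = 9.455 servings → $5.20.
avocado only: max(10.4/0.5, 557/9) = 61.89 servings → $114.49.
spinach + bell pepper with both tight: 2.492 servings and 2.95 servings → $6.93.
spinach + broccoli with both tight: 1.682 servings and 3.796 servings → $4.27.
spinach + avocado: the both-tight solution has a negative serving — not a feasible corner.
bell pepper + broccoli: intersection lies outside the first quadrant.
bell pepper + avocado with both tight: 2.502 servings and 18.8 servings → $37.90.
broccoli + avocado with both tight: 3.386 servings and 13.35 servings → $26.56.
The minimum over all feasible corners is $4.27.

$4.27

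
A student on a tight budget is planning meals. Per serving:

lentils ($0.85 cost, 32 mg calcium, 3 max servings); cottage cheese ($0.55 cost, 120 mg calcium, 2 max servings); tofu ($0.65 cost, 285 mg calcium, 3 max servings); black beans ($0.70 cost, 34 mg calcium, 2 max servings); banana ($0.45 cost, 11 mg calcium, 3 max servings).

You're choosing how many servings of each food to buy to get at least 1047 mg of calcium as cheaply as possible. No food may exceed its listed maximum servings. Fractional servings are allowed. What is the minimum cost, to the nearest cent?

Cost per mg of calcium: tofu $0.0023, cottage cheese $0.0046, black beans $0.0206, lentils $0.0266, banana $0.0409.
Take 3 servings of tofu: +855.0 mg calcium for $1.95 (total $1.95, still need 192.0 mg).
Take 1.6 servings of cottage cheese: +192.0 mg calcium for $0.88 (total $2.83, still need 0.0 mg).
Greedy by cheapest-per-mg is optimal for a single linear constraint, so the minimum cost is $2.83.

$2.83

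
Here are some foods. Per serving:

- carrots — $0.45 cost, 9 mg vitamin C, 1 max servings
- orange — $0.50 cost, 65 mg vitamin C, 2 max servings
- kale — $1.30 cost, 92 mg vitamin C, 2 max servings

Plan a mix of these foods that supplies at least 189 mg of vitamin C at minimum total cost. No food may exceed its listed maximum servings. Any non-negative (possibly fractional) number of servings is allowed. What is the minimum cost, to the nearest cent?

$1.83

Cost per mg of vitamin C: orange $0.0077, kale $0.0141, carrots $0.0500.
Take 2 servings of orange: +130.0 mg vitamin C for $1.00 (total $1.00, still need 59.0 mg).
Take 0.6413 servings of kale: +59.0 mg vitamin C for $0.83 (total $1.83, still need 0.0 mg).
Greedy by cheapest-per-mg is optimal for a single linear constraint, so the minimum cost is $1.83.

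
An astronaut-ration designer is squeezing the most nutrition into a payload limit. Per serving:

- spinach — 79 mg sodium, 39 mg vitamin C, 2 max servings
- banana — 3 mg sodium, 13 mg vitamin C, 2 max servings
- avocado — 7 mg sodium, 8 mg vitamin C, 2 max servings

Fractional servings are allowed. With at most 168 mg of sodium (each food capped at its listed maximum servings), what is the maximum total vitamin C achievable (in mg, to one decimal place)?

115.1 mg

Vitamin C per mg sodium: banana 4.333, avocado 1.143, spinach 0.4937.
Take 2 servings of banana: uses 6 mg sodium, +26.0 mg vitamin C (running total 26.0 mg).
Take 2 servings of avocado: uses 14 mg sodium, +16.0 mg vitamin C (running total 42.0 mg).
Take 1.873 servings of spinach: uses 148 mg sodium, +73.1 mg vitamin C (running total 115.1 mg).
Filling greedily by vitamin C-per-mg sodium is optimal for one linear limit, giving 115.1 mg.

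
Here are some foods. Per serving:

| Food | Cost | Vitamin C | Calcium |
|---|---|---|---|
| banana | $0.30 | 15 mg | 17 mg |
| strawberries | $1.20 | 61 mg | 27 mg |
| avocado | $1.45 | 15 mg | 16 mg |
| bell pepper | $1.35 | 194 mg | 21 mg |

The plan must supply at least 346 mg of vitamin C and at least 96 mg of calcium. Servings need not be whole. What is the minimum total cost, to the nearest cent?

The cheapest plan sits at a corner of the feasible region — with two constraints it uses at most two foods.
banana only: max(346/15, 96/17) = 23.07 servings → $6.92.
strawberries only: max(346/61, 96/27) = 5.672 servings → $6.81.
avocado only: max(346/15, 96/16) = 23.07 servings → $33.45.
bell pepper only: max(346/194, 96/21) = 4.571 servings → $6.17.
banana + strawberries: the both-tight solution has a negative serving — not a feasible corner.
banana + avocado: intersection lies outside the first quadrant.
banana + bell pepper with both tight: 3.808 servings and 1.489 servings → $3.15.
strawberries + avocado with both targets exact would need a negative amount; discard.
strawberries + bell pepper with both tight: 2.87 servings and 0.881 servings → $4.63.
avocado + bell pepper with both tight: 4.072 servings and 1.469 servings → $7.89.
So the least-cost plan costs $3.15.

$3.15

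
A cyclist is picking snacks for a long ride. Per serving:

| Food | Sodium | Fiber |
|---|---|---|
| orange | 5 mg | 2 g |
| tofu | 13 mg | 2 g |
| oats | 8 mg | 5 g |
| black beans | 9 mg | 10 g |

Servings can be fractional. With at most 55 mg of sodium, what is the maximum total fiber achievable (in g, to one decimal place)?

Fiber per mg sodium: black beans 1.111, oats 0.625, orange 0.4, tofu 0.1538.
With no serving limits, spend the whole sodium allowance on black beans: 55 mg / 9 mg × 10 g = 61.1 g.

61.1 g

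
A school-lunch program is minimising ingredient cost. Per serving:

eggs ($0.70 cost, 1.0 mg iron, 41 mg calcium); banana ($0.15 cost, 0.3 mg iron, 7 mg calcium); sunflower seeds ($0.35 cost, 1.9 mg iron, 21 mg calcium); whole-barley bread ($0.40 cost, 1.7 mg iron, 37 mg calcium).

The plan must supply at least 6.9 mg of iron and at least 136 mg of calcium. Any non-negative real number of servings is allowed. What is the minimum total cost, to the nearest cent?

Check every corner: each single food scaled to meet both minima, and each pair solved so both constraints bind.
eggs only: max(6.9/1.0, 136/41) = 6.9 servings → $4.83.
banana only: max(6.9/0.3, 136/7) = 23 servings → $3.45.
sunflower seeds only: max(6.9/1.9, 136/21) = 6.476 servings → $2.27.
whole-barley bread only: max(6.9/1.7, 136/37) = 4.059 servings → $1.62.
eggs + banana: the both-tight solution has a negative serving — not a feasible corner.
eggs + sunflower seeds with both tight: 1.995 servings and 2.582 servings → $2.30.
eggs + whole-barley bread with both targets exact would need a negative amount; discard.
banana + sunflower seeds with both tight: 16.21 servings and 1.071 servings → $2.81.
banana + whole-barley bread with both targets exact would need a negative amount; discard.
sunflower seeds + whole-barley bread with both tight: 0.6965 servings and 3.28 servings → $1.56.
Cheapest feasible corner: $1.56.

$1.56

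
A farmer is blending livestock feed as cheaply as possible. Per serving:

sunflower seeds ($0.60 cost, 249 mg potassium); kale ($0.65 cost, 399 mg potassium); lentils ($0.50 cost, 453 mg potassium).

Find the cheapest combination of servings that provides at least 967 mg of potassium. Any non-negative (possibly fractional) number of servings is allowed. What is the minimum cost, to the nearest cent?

$1.07

Cost per mg of potassium: lentils $0.0011, kale $0.0016, sunflower seeds $0.0024.
With no serving limits, use only lentils: 967 mg / 453 mg = 2.135 servings × $0.50 = $1.07.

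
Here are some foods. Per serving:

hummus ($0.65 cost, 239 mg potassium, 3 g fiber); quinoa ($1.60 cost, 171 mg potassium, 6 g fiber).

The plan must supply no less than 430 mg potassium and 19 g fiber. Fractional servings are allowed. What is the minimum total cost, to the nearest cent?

Compare the cost at each extreme point of the feasible region.
hummus only: max(430/239, 19/3) = 6.333 servings → $4.12.
quinoa only: max(430/171, 19/6) = 3.167 servings → $5.07.
hummus + quinoa with both targets exact would need a negative amount; discard.
The minimum over all feasible corners is $4.12.

$4.12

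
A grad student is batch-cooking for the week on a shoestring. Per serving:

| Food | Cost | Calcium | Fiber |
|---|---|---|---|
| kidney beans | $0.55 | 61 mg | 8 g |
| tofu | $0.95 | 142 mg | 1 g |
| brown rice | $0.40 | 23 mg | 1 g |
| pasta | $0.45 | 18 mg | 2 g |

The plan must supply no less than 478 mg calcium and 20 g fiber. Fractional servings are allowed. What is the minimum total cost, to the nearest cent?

Minimising a linear cost over {calcium ≥ 478, fiber ≥ 20, servings ≥ 0} — the optimum is at a vertex, using one or two foods.
kidney beans only: max(478/61, 20/8) = 7.836 servings → $4.31.
tofu only: max(478/142, 20/1) = 20 servings → $19.00.
brown rice only: max(478/23, 20/1) = 20.78 servings → $8.31.
pasta only: max(478/18, 20/2) = 26.56 servings → $11.95.
kidney beans + tofu with both tight: 2.197 servings and 2.422 servings → $3.51.
kidney beans + brown rice with both targets exact would need a negative amount; discard.
kidney beans + pasta: the both-tight solution has a negative serving — not a feasible corner.
tofu + brown rice with both tight: 0.1513 servings and 19.85 servings → $8.08.
tofu + pasta with both tight: 2.241 servings and 8.88 servings → $6.12.
brown rice + pasta: intersection lies outside the first quadrant.
The minimum over all feasible corners is $3.51.

$3.51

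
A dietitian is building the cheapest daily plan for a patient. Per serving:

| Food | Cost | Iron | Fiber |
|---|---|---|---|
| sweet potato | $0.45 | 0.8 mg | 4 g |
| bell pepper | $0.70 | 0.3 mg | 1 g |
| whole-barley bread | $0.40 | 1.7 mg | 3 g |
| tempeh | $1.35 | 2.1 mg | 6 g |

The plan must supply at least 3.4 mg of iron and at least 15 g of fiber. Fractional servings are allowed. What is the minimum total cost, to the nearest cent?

The cheapest plan sits at a corner of the feasible region — with two constraints it uses at most two foods.
sweet potato only: max(3.4/0.8, 15/4) = 4.25 servings → $1.91.
bell pepper only: max(3.4/0.3, 15/1) = 15 servings → $10.50.
whole-barley bread only: max(3.4/1.7, 15/3) = 5 servings → $2.00.
tempeh only: max(3.4/2.1, 15/6) = 2.5 servings → $3.38.
sweet potato + bell pepper with both tight: 2.75 servings and 4 servings → $4.04.
sweet potato + whole-barley bread with both tight: 3.477 servings and 0.3636 servings → $1.71.
sweet potato + tempeh with both tight: 3.083 servings and 0.4444 servings → $1.99.
bell pepper + whole-barley bread: intersection lies outside the first quadrant.
bell pepper + tempeh with both targets exact would need a negative amount; discard.
whole-barley bread + tempeh: intersection lies outside the first quadrant.
The minimum over all feasible corners is $1.71.

$1.71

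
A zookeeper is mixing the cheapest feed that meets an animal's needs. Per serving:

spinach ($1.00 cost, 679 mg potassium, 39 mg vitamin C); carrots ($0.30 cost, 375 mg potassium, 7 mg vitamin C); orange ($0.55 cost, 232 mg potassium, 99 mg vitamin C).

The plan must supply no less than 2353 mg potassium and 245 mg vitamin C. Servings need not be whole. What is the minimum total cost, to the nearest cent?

The cheapest plan sits at a corner of the feasible region — with two constraints it uses at most two foods.
spinach only: max(2353/679, 245/39) = 6.282 servings → $6.28.
carrots only: max(2353/375, 245/7) = 35 servings → $10.50.
orange only: max(2353/232, 245/99) = 10.14 servings → $5.58.
spinach + carrots: the both-tight solution has a negative serving — not a feasible corner.
spinach + orange with both tight: 3.027 servings and 1.282 servings → $3.73.
carrots + orange with both tight: 4.961 servings and 2.124 servings → $2.66.
So the least-cost plan costs $2.66.

$2.66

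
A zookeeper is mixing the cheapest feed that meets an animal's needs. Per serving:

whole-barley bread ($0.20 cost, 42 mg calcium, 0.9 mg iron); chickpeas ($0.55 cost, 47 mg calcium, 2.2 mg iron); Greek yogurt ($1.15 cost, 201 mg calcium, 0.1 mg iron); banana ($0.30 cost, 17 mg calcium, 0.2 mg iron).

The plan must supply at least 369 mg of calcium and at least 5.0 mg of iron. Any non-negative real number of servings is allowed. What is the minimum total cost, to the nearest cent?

$1.76

A basic optimal solution has at most two foods positive. Try each food alone and each pair with both targets met exactly.
whole-barley bread only: max(369/42, 5.0/0.9) = 8.786 servings → $1.76.
chickpeas only: max(369/47, 5.0/2.2) = 7.851 servings → $4.32.
Greek yogurt only: max(369/201, 5.0/0.1) = 50 servings → $57.50.
banana only: max(369/17, 5.0/0.2) = 25 servings → $7.50.
whole-barley bread + chickpeas: the both-tight solution has a negative serving — not a feasible corner.
whole-barley bread + Greek yogurt with both tight: 5.479 servings and 0.691 servings → $1.89.
whole-barley bread + banana with both tight: 1.623 servings and 17.7 servings → $5.63.
chickpeas + Greek yogurt with both tight: 2.213 servings and 1.318 servings → $2.73.
chickpeas + banana with both tight: 0.4 servings and 20.6 servings → $6.40.
Greek yogurt + banana with both targets exact would need a negative amount; discard.
The minimum over all feasible corners is $1.76.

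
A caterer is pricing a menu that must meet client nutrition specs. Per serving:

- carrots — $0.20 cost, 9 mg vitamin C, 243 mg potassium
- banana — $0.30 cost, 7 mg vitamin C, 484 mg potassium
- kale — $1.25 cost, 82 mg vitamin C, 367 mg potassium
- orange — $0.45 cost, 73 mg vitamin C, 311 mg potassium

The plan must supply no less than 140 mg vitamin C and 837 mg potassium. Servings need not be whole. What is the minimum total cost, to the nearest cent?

$1.00

A basic optimal solution has at most two foods positive. Try each food alone and each pair with both targets met exactly.
carrots only: max(140/9, 837/243) = 15.56 servings → $3.11.
banana only: max(140/7, 837/484) = 20 servings → $6.00.
kale only: max(140/82, 837/367) = 2.281 servings → $2.85.
orange only: max(140/73, 837/311) = 2.691 servings → $1.21.
carrots + banana with both targets exact would need a negative amount; discard.
carrots + kale with both tight: 1.038 servings and 1.593 servings → $2.20.
carrots + orange with both tight: 1.175 servings and 1.773 servings → $1.03.
banana + kale with both tight: 0.4648 servings and 1.668 servings → $2.22.
banana + orange with both tight: 0.5297 servings and 1.867 servings → $1.00.
kale + orange: the both-tight solution has a negative serving — not a feasible corner.
So the least-cost plan costs $1.00.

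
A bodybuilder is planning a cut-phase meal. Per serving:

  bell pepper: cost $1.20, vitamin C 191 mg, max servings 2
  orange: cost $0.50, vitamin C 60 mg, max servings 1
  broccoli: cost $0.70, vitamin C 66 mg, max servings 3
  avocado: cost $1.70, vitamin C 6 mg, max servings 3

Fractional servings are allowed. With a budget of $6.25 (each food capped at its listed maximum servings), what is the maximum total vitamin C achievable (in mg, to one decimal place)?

644.4 mg

Vitamin C per dollar: bell pepper 159.2, orange 120, broccoli 94.29, avocado 3.529.
Take 2 servings of bell pepper: spends $2.40, +382.0 mg vitamin C (running total 382.0 mg).
Take 1 serving of orange: spends $0.50, +60.0 mg vitamin C (running total 442.0 mg).
Take 3 servings of broccoli: spends $2.10, +198.0 mg vitamin C (running total 640.0 mg).
Take 0.7353 servings of avocado: spends $1.25, +4.4 mg vitamin C (running total 644.4 mg).
Greedy by best ratio exhausts the cost allowance optimally: 644.4 mg.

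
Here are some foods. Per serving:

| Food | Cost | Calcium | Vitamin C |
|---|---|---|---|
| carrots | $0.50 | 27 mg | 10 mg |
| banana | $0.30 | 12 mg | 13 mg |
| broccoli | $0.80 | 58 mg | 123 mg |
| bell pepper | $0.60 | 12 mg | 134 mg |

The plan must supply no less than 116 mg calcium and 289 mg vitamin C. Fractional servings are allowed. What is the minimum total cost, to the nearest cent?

$1.77

At the optimum either one food covers both requirements or two foods hit both targets exactly; no other combination can be cheaper.
carrots only: max(116/27, 289/10) = 28.9 servings → $14.45.
banana only: max(116/12, 289/13) = 22.23 servings → $6.67.
broccoli only: max(116/58, 289/123) = 2.35 servings → $1.88.
bell pepper only: max(116/12, 289/134) = 9.667 servings → $5.80.
carrots + banana with both targets exact would need a negative amount; discard.
carrots + broccoli: intersection lies outside the first quadrant.
carrots + bell pepper with both tight: 3.452 servings and 1.899 servings → $2.87.
banana + broccoli with both targets exact would need a negative amount; discard.
banana + bell pepper with both tight: 8.317 servings and 1.35 servings → $3.30.
broccoli + bell pepper with both tight: 1.918 servings and 0.3961 servings → $1.77.
The minimum over all feasible corners is $1.77.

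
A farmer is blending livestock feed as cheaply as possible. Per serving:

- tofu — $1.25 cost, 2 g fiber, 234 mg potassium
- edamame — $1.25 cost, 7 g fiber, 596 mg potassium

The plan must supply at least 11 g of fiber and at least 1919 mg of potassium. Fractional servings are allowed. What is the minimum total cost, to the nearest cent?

At the optimum either one food covers both requirements or two foods hit both targets exactly; no other combination can be cheaper.
tofu only: max(11/2, 1919/234) = 8.201 servings → $10.25.
edamame only: max(11/7, 1919/596) = 3.22 servings → $4.02.
tofu + edamame: the both-tight solution has a negative serving — not a feasible corner.
So the least-cost plan costs $4.02.

$4.02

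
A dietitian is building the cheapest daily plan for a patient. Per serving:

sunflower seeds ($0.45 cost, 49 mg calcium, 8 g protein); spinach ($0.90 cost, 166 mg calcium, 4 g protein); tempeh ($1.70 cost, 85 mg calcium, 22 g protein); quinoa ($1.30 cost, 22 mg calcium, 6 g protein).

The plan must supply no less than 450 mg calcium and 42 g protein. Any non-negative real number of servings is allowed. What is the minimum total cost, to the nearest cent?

An LP optimum is at a vertex; with two nutrient constraints at most two foods are used. Check each candidate.
sunflower seeds only: max(450/49, 42/8) = 9.184 servings → $4.13.
spinach only: max(450/166, 42/4) = 10.5 servings → $9.45.
tempeh only: max(450/85, 42/22) = 5.294 servings → $9.00.
quinoa only: max(450/22, 42/6) = 20.45 servings → $26.59.
sunflower seeds + spinach with both tight: 4.569 servings and 1.362 servings → $3.28.
sunflower seeds + tempeh: intersection lies outside the first quadrant.
sunflower seeds + quinoa with both targets exact would need a negative amount; discard.
spinach + tempeh with both tight: 1.911 servings and 1.562 servings → $4.37.
spinach + quinoa with both tight: 1.956 servings and 5.696 servings → $9.17.
tempeh + quinoa: the both-tight solution has a negative serving — not a feasible corner.
So the least-cost plan costs $3.28.

$3.28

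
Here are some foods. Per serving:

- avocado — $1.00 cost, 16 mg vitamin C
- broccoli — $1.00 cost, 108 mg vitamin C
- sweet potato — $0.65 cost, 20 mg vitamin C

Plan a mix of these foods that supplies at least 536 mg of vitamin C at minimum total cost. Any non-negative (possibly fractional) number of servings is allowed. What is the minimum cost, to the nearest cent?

Cost per mg of vitamin C: broccoli $0.0093, sweet potato $0.0325, avocado $0.0625.
With no serving limits, use only broccoli: 536 mg / 108 mg = 4.963 servings × $1.00 = $4.96.

$4.96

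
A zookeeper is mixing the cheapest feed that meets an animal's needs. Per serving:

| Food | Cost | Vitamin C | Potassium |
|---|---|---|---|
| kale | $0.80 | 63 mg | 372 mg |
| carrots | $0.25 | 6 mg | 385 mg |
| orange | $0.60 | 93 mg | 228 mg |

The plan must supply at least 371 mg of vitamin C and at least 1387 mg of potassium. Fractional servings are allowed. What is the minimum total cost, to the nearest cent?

$2.67

With two linear requirements the optimum uses one or two foods; enumerate the corners.
kale only: max(371/63, 1387/372) = 5.889 servings → $4.71.
carrots only: max(371/6, 1387/385) = 61.83 servings → $15.46.
orange only: max(371/93, 1387/228) = 6.083 servings → $3.65.
kale + carrots: intersection lies outside the first quadrant.
kale + orange with both tight: 2.195 servings and 2.503 servings → $3.26.
carrots + orange with both tight: 1.289 servings and 3.906 servings → $2.67.
Cheapest feasible corner: $2.67.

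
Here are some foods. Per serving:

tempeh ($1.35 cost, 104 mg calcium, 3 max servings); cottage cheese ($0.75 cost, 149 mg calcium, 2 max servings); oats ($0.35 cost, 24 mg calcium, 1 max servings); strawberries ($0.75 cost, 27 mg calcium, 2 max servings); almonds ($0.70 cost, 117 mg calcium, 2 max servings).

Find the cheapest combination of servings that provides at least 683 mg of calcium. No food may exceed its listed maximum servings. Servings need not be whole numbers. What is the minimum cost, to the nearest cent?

$4.86

Cost per mg of calcium: cottage cheese $0.0050, almonds $0.0060, tempeh $0.0130, oats $0.0146, strawberries $0.0278.
Take 2 servings of cottage cheese: +298.0 mg calcium for $1.50 (total $1.50, still need 385.0 mg).
Take 2 servings of almonds: +234.0 mg calcium for $1.40 (total $2.90, still need 151.0 mg).
Take 1.452 servings of tempeh: +151.0 mg calcium for $1.96 (total $4.86, still need 0.0 mg).
Greedy by cheapest-per-mg is optimal for a single linear constraint, so the minimum cost is $4.86.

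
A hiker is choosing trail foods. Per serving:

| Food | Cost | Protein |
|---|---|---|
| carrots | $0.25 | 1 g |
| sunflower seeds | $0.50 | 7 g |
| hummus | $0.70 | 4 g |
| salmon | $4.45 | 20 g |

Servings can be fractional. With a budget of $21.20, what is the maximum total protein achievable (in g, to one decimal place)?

Protein per dollar: sunflower seeds 14, hummus 5.714, salmon 4.494, carrots 4.
With no serving limits, spend the whole cost allowance on sunflower seeds: $21.20 / $0.50 × 7 g = 296.8 g.

296.8 g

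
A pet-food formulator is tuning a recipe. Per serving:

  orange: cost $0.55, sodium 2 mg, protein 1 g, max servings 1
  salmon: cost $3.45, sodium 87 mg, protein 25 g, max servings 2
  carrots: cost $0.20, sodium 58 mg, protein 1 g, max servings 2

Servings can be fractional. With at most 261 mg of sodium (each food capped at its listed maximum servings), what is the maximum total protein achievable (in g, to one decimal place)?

52.5 g

Protein per mg sodium: orange 0.5, salmon 0.2874, carrots 0.01724.
Take 1 serving of orange: uses 2 mg sodium, +1.0 g protein (running total 1.0 g).
Take 2 servings of salmon: uses 174 mg sodium, +50.0 g protein (running total 51.0 g).
Take 1.466 servings of carrots: uses 85 mg sodium, +1.5 g protein (running total 52.5 g).
Filling greedily by protein-per-mg sodium is optimal for one linear limit, giving 52.5 g.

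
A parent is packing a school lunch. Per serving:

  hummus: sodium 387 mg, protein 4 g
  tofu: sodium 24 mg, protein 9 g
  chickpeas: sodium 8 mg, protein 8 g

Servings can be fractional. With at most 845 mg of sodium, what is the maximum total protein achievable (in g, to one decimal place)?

Protein per mg sodium: chickpeas 1, tofu 0.375, hummus 0.01034.
With no serving limits, spend the whole sodium allowance on chickpeas: 845 mg / 8 mg × 8 g = 845.0 g.

845.0 g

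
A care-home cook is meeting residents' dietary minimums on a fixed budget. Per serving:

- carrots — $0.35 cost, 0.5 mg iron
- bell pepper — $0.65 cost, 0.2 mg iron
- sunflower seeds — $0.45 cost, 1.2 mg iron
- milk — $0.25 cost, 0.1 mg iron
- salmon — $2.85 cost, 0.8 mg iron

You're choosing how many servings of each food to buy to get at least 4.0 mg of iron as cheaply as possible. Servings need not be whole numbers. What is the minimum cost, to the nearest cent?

Cost per mg of iron: sunflower seeds $0.3750, carrots $0.7000, milk $2.5000, bell pepper $3.2500, salmon $3.5625.
With no serving limits, use only sunflower seeds: 4.0 mg / 1.2 mg = 3.333 servings × $0.45 = $1.50.

$1.50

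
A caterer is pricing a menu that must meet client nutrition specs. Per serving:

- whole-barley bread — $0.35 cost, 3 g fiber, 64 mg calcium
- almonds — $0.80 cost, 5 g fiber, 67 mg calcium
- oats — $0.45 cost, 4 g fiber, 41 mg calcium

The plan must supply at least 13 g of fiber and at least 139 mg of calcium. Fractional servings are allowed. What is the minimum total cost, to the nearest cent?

$1.46

This is a tiny linear program; its minimum lies at a vertex of the feasible set. List the vertices and price them.
whole-barley bread only: max(13/3, 139/64) = 4.333 servings → $1.52.
almonds only: max(13/5, 139/67) = 2.6 servings → $2.08.
oats only: max(13/4, 139/41) = 3.39 servings → $1.53.
whole-barley bread + almonds: intersection lies outside the first quadrant.
whole-barley bread + oats with both tight: 0.1729 servings and 3.12 servings → $1.46.
almonds + oats with both tight: 0.3651 servings and 2.794 servings → $1.55.
The minimum over all feasible corners is $1.46.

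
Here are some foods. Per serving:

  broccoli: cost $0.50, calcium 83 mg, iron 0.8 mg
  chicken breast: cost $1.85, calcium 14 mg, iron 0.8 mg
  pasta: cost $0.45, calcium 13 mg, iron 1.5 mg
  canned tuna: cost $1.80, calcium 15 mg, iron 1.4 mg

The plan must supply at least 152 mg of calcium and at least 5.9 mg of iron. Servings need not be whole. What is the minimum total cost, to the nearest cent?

$2.11

At the optimum either one food covers both requirements or two foods hit both targets exactly; no other combination can be cheaper.
broccoli only: max(152/83, 5.9/0.8) = 7.375 servings → $3.69.
chicken breast only: max(152/14, 5.9/0.8) = 10.86 servings → $20.09.
pasta only: max(152/13, 5.9/1.5) = 11.69 servings → $5.26.
canned tuna only: max(152/15, 5.9/1.4) = 10.13 servings → $18.24.
broccoli + chicken breast with both tight: 0.7065 servings and 6.668 servings → $12.69.
broccoli + pasta with both tight: 1.326 servings and 3.226 servings → $2.11.
broccoli + canned tuna with both tight: 1.193 servings and 3.533 servings → $6.96.
chicken breast + pasta: the both-tight solution has a negative serving — not a feasible corner.
chicken breast + canned tuna: the both-tight solution has a negative serving — not a feasible corner.
pasta + canned tuna with both targets exact would need a negative amount; discard.
Cheapest feasible corner: $2.11.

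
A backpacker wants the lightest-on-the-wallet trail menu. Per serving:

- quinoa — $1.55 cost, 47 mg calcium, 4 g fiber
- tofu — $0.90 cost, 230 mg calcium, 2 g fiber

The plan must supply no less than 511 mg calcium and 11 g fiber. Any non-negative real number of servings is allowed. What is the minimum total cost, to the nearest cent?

The cheapest plan sits at a corner of the feasible region — with two constraints it uses at most two foods.
quinoa only: max(511/47, 11/4) = 10.87 servings → $16.85.
tofu only: max(511/230, 11/2) = 5.5 servings → $4.95.
quinoa + tofu with both tight: 1.826 servings and 1.849 servings → $4.49.
The minimum over all feasible corners is $4.49.

$4.49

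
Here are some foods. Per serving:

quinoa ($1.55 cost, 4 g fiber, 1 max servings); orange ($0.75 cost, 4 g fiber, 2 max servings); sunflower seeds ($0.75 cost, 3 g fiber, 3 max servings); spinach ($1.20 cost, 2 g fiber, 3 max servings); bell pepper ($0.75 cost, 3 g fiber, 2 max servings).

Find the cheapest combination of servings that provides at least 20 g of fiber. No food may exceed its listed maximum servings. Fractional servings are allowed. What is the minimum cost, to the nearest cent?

Cost per g of fiber: orange $0.1875, sunflower seeds $0.2500, bell pepper $0.2500, quinoa $0.3875, spinach $0.6000.
Take 2 servings of orange: +8.0 g fiber for $1.50 (total $1.50, still need 12.0 g).
Take 3 servings of sunflower seeds: +9.0 g fiber for $2.25 (total $3.75, still need 3.0 g).
Take 1 serving of bell pepper: +3.0 g fiber for $0.75 (total $4.50, still need 0.0 g).
Greedy by cheapest-per-g is optimal for a single linear constraint, so the minimum cost is $4.50.

$4.50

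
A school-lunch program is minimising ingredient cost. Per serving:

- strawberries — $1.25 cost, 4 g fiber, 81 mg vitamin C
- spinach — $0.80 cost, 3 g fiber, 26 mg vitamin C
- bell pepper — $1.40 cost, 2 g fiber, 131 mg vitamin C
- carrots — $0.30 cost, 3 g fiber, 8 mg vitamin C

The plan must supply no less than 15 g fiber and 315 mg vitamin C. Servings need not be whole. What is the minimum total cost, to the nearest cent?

$4.13

A basic optimal solution has at most two foods positive. Try each food alone and each pair with both targets met exactly.
strawberries only: max(15/4, 315/81) = 3.889 servings → $4.86.
spinach only: max(15/3, 315/26) = 12.12 servings → $9.69.
bell pepper only: max(15/2, 315/131) = 7.5 servings → $10.50.
carrots only: max(15/3, 315/8) = 39.38 servings → $11.81.
strawberries + spinach: the both-tight solution has a negative serving — not a feasible corner.
strawberries + bell pepper with both tight: 3.688 servings and 0.1243 servings → $4.78.
strawberries + carrots with both targets exact would need a negative amount; discard.
spinach + bell pepper with both tight: 3.915 servings and 1.628 servings → $5.41.
spinach + carrots: the both-tight solution has a negative serving — not a feasible corner.
bell pepper + carrots with both tight: 2.188 servings and 3.541 servings → $4.13.
So the least-cost plan costs $4.13.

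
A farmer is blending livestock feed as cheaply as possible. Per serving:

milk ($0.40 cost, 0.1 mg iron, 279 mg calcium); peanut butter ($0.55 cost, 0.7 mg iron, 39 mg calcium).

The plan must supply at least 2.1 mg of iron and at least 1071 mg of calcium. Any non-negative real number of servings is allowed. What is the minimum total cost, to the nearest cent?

Minimising a linear cost over {iron ≥ 2.1, calcium ≥ 1071, servings ≥ 0} — the optimum is at a vertex, using one or two foods.
milk only: max(2.1/0.1, 1071/279) = 21 servings → $8.40.
peanut butter only: max(2.1/0.7, 1071/39) = 27.46 servings → $15.10.
milk + peanut butter with both tight: 3.489 servings and 2.502 servings → $2.77.
Cheapest feasible corner: $2.77.

$2.77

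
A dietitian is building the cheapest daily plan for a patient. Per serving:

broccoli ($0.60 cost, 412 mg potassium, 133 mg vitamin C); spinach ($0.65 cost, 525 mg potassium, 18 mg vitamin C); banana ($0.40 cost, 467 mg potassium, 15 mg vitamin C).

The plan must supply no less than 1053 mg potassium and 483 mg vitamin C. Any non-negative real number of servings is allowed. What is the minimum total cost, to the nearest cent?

broccoli only: max(1053/412, 483/133) = 3.632 servings → $2.18.
spinach only: max(1053/525, 483/18) = 26.83 servings → $17.44.
banana only: max(1053/467, 483/15) = 32.2 servings → $12.88.
broccoli + spinach with both targets exact would need a negative amount; discard.
broccoli + banana: intersection lies outside the first quadrant.
spinach + banana with both targets exact would need a negative amount; discard.
Cheapest feasible corner: $2.18.

$2.18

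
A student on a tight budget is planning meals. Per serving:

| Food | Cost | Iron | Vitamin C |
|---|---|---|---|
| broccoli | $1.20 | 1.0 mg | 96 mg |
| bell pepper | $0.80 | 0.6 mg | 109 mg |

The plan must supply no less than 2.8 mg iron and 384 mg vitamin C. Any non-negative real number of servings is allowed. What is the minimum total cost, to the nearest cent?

The cheapest plan sits at a corner of the feasible region — with two constraints it uses at most two foods.
broccoli only: max(2.8/1.0, 384/96) = 4 servings → $4.80.
bell pepper only: max(2.8/0.6, 384/109) = 4.667 servings → $3.73.
broccoli + bell pepper with both tight: 1.455 servings and 2.241 servings → $3.54.
So the least-cost plan costs $3.54.

$3.54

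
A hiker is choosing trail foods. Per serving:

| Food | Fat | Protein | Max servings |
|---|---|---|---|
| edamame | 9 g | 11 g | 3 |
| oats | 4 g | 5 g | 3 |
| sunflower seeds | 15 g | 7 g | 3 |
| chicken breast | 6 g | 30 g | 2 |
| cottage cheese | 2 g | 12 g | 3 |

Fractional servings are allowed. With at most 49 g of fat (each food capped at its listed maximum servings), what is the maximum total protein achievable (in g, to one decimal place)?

Protein per g fat: cottage cheese 6, chicken breast 5, oats 1.25, edamame 1.222, sunflower seeds 0.4667.
Take 3 servings of cottage cheese: uses 6 g fat, +36.0 g protein (running total 36.0 g).
Take 2 servings of chicken breast: uses 12 g fat, +60.0 g protein (running total 96.0 g).
Take 3 servings of oats: uses 12 g fat, +15.0 g protein (running total 111.0 g).
Take 2.111 servings of edamame: uses 19 g fat, +23.2 g protein (running total 134.2 g).
Filling greedily by protein-per-g fat is optimal for one linear limit, giving 134.2 g.

134.2 g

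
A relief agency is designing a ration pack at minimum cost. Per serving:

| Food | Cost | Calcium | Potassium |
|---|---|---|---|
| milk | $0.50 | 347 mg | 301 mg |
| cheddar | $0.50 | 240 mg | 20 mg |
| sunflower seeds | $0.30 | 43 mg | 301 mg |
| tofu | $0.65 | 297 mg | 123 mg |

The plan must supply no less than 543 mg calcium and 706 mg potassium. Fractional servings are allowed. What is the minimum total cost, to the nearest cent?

$0.99

An LP optimum is at a vertex; with two nutrient constraints at most two foods are used. Check each candidate.
milk only: max(543/347, 706/301) = 2.346 servings → $1.17.
cheddar only: max(543/240, 706/20) = 35.3 servings → $17.65.
sunflower seeds only: max(543/43, 706/301) = 12.63 servings → $3.79.
tofu only: max(543/297, 706/123) = 5.74 servings → $3.73.
milk + cheddar with both targets exact would need a negative amount; discard.
milk + sunflower seeds with both tight: 1.454 servings and 0.8911 servings → $0.99.
milk + tofu: the both-tight solution has a negative serving — not a feasible corner.
cheddar + sunflower seeds with both tight: 1.864 servings and 2.222 servings → $1.60.
cheddar + tofu: intersection lies outside the first quadrant.
sunflower seeds + tofu with both tight: 1.699 servings and 1.582 servings → $1.54.
The minimum over all feasible corners is $0.99.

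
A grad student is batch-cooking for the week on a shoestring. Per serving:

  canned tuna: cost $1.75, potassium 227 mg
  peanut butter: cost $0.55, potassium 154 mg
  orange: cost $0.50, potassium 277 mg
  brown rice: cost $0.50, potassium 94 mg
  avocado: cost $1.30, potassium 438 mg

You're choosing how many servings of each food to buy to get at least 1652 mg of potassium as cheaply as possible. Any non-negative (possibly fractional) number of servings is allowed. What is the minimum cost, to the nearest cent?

$2.98

Cost per mg of potassium: orange $0.0018, avocado $0.0030, peanut butter $0.0036, brown rice $0.0053, canned tuna $0.0077.
With no serving limits, use only orange: 1652 mg / 277 mg = 5.964 servings × $0.50 = $2.98.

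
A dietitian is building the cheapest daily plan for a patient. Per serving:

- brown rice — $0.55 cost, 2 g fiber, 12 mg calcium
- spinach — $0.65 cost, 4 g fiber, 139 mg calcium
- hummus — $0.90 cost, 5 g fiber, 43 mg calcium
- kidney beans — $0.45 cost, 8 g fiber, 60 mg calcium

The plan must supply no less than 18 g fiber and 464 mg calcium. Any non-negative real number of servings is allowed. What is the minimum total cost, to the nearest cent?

Minimising a linear cost over {fiber ≥ 18, calcium ≥ 464, servings ≥ 0} — the optimum is at a vertex, using one or two foods.
brown rice only: max(18/2, 464/12) = 38.67 servings → $21.27.
spinach only: max(18/4, 464/139) = 4.5 servings → $2.92.
hummus only: max(18/5, 464/43) = 10.79 servings → $9.71.
kidney beans only: max(18/8, 464/60) = 7.733 servings → $3.48.
brown rice + spinach with both tight: 2.809 servings and 3.096 servings → $3.56.
brown rice + hummus with both targets exact would need a negative amount; discard.
brown rice + kidney beans: the both-tight solution has a negative serving — not a feasible corner.
spinach + hummus with both tight: 2.956 servings and 1.235 servings → $3.03.
spinach + kidney beans with both tight: 3.018 servings and 0.7408 servings → $2.30.
hummus + kidney beans with both targets exact would need a negative amount; discard.
Cheapest feasible corner: $2.30.

$2.30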